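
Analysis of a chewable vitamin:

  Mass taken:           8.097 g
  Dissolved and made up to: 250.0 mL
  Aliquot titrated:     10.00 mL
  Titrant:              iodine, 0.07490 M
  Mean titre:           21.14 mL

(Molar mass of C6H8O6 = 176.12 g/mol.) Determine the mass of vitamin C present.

6.972 g

C6H8O6 + I2 → C6H6O6 + 2 HI
n(I2) per titration = 0.02114 × 0.07490 = 1.583 × 10^-3 mol
n(C6H8O6) in each aliquot = 1.583 × 10^-3 mol (1:1 ratio)
n(C6H8O6) in the whole flask = 1.583 × 10^-3 × 250.0/10.00 = 0.03958 mol
mass of C6H8O6 = 0.03958 × 176.12 = 6.972 g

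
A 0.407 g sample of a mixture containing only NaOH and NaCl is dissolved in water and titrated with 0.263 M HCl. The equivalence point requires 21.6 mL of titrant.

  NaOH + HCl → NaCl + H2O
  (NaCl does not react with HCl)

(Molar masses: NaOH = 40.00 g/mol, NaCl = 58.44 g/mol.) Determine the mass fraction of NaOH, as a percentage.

55.8 %

n(HCl) = 0.0216 × 0.263 = 5.68 × 10^-3 mol
Let x = n(NaOH), y = n(NaCl).
Titrant: 1x = 5.68 × 10^-3;  mass: 40.00x + 58.44y = 0.407
Solving, x = 5.68 × 10^-3 mol, y = 3.08 × 10^-3 mol
mass of NaOH = 5.68 × 10^-3 × 40.00 = 0.227 g
% NaOH = 0.227 / 0.407 × 100 = 55.8 %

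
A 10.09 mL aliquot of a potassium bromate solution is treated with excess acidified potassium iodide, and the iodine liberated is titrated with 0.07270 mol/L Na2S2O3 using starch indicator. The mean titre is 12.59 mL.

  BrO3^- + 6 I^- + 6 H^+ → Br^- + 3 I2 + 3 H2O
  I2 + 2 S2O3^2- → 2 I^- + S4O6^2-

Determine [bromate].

n(S2O3^2-) = 0.01259 × 0.07270 = 9.153 × 10^-4 mol
n(I2) = n(S2O3^2-)/2 = 4.576 × 10^-4 mol
From the 1:3 ratio, n(BrO3^-) in the aliquot = 1/3 × 4.576 × 10^-4 = 1.525 × 10^-4 mol
[BrO3^-] = 1.525 × 10^-4 / 0.01009 = 0.01512 mol/L

0.01512 mol/L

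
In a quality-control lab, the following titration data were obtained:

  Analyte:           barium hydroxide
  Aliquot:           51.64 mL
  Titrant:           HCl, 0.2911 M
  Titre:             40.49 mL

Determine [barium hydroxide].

0.1141 M

Ba(OH)2 + 2 HCl → BaCl2 + 2 H2O
n(HCl) = 0.04049 L × 0.2911 mol/L = 0.01179 mol
From the 1:2 mole ratio, n(Ba(OH)2) = 1/2 × 0.01179 = 5.893 × 10^-3 mol
[Ba(OH)2] = 5.893 × 10^-3 mol / 0.05164 L = 0.1141 mol/L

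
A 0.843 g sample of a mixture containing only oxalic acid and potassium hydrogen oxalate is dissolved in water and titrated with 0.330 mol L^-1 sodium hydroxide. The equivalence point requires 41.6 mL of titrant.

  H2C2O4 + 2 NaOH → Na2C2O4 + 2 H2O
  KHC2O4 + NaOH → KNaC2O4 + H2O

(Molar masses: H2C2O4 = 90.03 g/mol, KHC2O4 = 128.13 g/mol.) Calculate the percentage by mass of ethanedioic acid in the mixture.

58.8 %

n(NaOH) = 0.0416 × 0.330 = 0.0137 mol
Let x = n(H2C2O4), y = n(KHC2O4).
Titrant: 2x + 1y = 0.0137;  mass: 90.03x + 128.13y = 0.843
Solving, x = 5.51 × 10^-3 mol, y = 2.71 × 10^-3 mol
mass of H2C2O4 = 5.51 × 10^-3 × 90.03 = 0.496 g
% H2C2O4 = 0.496 / 0.843 × 100 = 58.8 %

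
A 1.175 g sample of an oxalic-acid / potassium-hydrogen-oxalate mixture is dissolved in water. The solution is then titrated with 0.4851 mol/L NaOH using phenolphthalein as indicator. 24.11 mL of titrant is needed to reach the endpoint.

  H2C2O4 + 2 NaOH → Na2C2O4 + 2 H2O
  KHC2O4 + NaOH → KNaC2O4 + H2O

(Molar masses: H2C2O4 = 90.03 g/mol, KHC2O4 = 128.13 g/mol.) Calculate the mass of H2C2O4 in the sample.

0.1752 g

n(NaOH) = 0.02411 × 0.4851 = 0.01170 mol
Let x = n(H2C2O4), y = n(KHC2O4).
Titrant: 2x + 1y = 0.01170;  mass: 90.03x + 128.13y = 1.175
Solving, x = 1.947 × 10^-3 mol, y = 7.803 × 10^-3 mol
mass of H2C2O4 = 1.947 × 10^-3 × 90.03 = 0.1752 g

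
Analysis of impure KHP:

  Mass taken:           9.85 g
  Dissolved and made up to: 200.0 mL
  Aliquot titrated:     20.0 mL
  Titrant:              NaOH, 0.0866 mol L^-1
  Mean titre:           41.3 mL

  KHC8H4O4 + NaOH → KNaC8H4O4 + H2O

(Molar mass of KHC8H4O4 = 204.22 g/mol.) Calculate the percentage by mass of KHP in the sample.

74.2 %

n(NaOH) per titration = 0.0413 × 0.0866 = 3.58 × 10^-3 mol
n(KHC8H4O4) in each aliquot = 3.58 × 10^-3 mol (1:1 ratio)
n(KHC8H4O4) in the whole flask = 3.58 × 10^-3 × 200.0/20.0 = 0.0358 mol
mass of KHC8H4O4 = 0.0358 × 204.22 = 7.30 g
% KHC8H4O4 = 7.30 / 9.85 × 100 = 74.2 %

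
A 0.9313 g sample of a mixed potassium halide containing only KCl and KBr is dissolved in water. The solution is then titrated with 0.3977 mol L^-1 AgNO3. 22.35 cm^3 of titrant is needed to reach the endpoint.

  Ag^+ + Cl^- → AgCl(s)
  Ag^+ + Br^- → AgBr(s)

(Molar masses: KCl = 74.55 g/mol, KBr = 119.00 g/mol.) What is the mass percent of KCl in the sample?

22.77 %

n(AgNO3) = 0.02235 × 0.3977 = 8.889 × 10^-3 mol
Let x = n(KCl), y = n(KBr).
Titrant: 1x + 1y = 8.889 × 10^-3;  mass: 74.55x + 119.00y = 0.9313
Solving, x = 2.845 × 10^-3 mol, y = 6.044 × 10^-3 mol
mass of KCl = 2.845 × 10^-3 × 74.55 = 0.2121 g
% KCl = 0.2121 / 0.9313 × 100 = 22.77 %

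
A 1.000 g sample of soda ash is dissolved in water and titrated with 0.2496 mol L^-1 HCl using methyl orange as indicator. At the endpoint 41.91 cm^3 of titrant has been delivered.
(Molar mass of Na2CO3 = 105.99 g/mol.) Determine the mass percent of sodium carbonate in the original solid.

55.44 %

Na2CO3 + 2 HCl → 2 NaCl + H2O + CO2
n(HCl) = 0.04191 L × 0.2496 mol/L = 0.01046 mol
From the 1:2 ratio, n(Na2CO3) = 1/2 × 0.01046 = 5.230 × 10^-3 mol
mass of Na2CO3 = 5.230 × 10^-3 × 105.99 g/mol = 0.5544 g
% Na2CO3 = 0.5544 / 1.000 × 100 = 55.44 %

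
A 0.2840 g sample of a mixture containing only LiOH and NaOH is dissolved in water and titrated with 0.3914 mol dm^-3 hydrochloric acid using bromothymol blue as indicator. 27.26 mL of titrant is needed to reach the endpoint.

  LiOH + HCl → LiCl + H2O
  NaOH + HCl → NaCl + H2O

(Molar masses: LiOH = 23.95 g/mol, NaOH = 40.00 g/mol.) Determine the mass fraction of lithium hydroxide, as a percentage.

n(HCl) = 0.02726 × 0.3914 = 0.01067 mol
Let x = n(LiOH), y = n(NaOH).
Titrant: 1x + 1y = 0.01067;  mass: 23.95x + 40.00y = 0.2840
Solving, x = 8.896 × 10^-3 mol, y = 1.773 × 10^-3 mol
mass of LiOH = 8.896 × 10^-3 × 23.95 = 0.2131 g
% LiOH = 0.2131 / 0.2840 × 100 = 75.02 %

75.02 %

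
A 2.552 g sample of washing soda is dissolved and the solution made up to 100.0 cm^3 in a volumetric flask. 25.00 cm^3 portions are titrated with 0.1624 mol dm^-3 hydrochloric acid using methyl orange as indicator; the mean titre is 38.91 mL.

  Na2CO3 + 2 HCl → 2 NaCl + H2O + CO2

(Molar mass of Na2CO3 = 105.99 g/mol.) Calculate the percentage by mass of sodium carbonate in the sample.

n(HCl) per titration = 0.03891 × 0.1624 = 6.319 × 10^-3 mol
From the 1:2 ratio, n(Na2CO3) in each aliquot = 1/2 × 6.319 × 10^-3 = 3.159 × 10^-3 mol
n(Na2CO3) in the whole flask = 3.159 × 10^-3 × 100.0/25.00 = 0.01264 mol
mass of Na2CO3 = 0.01264 × 105.99 = 1.339 g
% Na2CO3 = 1.339 / 2.552 × 100 = 52.49 %

52.49 %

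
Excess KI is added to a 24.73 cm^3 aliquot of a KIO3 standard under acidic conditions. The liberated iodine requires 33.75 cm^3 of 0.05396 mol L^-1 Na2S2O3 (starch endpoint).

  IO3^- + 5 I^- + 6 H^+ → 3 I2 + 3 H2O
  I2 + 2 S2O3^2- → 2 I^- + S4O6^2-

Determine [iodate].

0.01227 mol/L

n(S2O3^2-) = 0.03375 × 0.05396 = 1.821 × 10^-3 mol
n(I2) = n(S2O3^2-)/2 = 9.106 × 10^-4 mol
From the 1:3 ratio, n(IO3^-) in the aliquot = 1/3 × 9.106 × 10^-4 = 3.035 × 10^-4 mol
[IO3^-] = 3.035 × 10^-4 / 0.02473 = 0.01227 mol/L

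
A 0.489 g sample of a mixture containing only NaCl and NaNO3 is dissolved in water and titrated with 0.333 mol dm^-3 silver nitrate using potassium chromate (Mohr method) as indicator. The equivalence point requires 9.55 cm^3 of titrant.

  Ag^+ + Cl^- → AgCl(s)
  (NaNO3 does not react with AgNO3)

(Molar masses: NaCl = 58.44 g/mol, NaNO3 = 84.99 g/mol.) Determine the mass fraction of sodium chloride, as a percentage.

n(AgNO3) = 0.00955 × 0.333 = 3.18 × 10^-3 mol
Let x = n(NaCl), y = n(NaNO3).
Titrant: 1x = 3.18 × 10^-3;  mass: 58.44x + 84.99y = 0.489
Solving, x = 3.18 × 10^-3 mol, y = 3.57 × 10^-3 mol
mass of NaCl = 3.18 × 10^-3 × 58.44 = 0.186 g
% NaCl = 0.186 / 0.489 × 100 = 38.0 %

38.0 %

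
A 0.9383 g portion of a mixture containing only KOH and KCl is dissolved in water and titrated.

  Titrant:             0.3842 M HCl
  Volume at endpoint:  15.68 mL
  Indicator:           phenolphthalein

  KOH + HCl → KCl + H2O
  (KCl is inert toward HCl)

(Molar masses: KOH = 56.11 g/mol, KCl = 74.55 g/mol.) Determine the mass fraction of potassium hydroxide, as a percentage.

36.02 %

n(HCl) = 0.01568 × 0.3842 = 6.024 × 10^-3 mol
Let x = n(KOH), y = n(KCl).
Titrant: 1x = 6.024 × 10^-3;  mass: 56.11x + 74.55y = 0.9383
Solving, x = 6.024 × 10^-3 mol, y = 8.052 × 10^-3 mol
mass of KOH = 6.024 × 10^-3 × 56.11 = 0.3380 g
% KOH = 0.3380 / 0.9383 × 100 = 36.02 %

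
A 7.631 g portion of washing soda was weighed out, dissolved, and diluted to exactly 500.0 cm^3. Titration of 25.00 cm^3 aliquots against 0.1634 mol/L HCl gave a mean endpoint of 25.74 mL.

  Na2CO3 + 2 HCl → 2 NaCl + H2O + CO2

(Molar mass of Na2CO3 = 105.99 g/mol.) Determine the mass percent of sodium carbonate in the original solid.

58.42 %

n(HCl) per titration = 0.02574 × 0.1634 = 4.206 × 10^-3 mol
From the 1:2 ratio, n(Na2CO3) in each aliquot = 1/2 × 4.206 × 10^-3 = 2.103 × 10^-3 mol
n(Na2CO3) in the whole flask = 2.103 × 10^-3 × 500.0/25.00 = 0.04206 mol
mass of Na2CO3 = 0.04206 × 105.99 = 4.458 g
% Na2CO3 = 4.458 / 7.631 × 100 = 58.42 %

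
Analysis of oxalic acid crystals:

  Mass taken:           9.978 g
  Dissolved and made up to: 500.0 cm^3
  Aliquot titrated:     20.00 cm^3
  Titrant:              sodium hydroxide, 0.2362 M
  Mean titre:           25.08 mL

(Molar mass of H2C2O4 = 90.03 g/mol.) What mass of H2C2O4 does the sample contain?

H2C2O4 + 2 NaOH → Na2C2O4 + 2 H2O
n(NaOH) per titration = 0.02508 × 0.2362 = 5.924 × 10^-3 mol
From the 1:2 ratio, n(H2C2O4) in each aliquot = 1/2 × 5.924 × 10^-3 = 2.962 × 10^-3 mol
n(H2C2O4) in the whole flask = 2.962 × 10^-3 × 500.0/20.00 = 0.07405 mol
mass of H2C2O4 = 0.07405 × 90.03 = 6.667 g

6.667 g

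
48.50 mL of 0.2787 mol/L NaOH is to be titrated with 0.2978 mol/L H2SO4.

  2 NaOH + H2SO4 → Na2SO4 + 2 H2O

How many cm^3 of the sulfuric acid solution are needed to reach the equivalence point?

n(NaOH) = 0.04850 L × 0.2787 mol/L = 0.01352 mol
From the 1:2 stoichiometry, n(H2SO4) = 1/2 × 0.01352 = 6.758 × 10^-3 mol
V(H2SO4) = 6.758 × 10^-3 mol / 0.2978 mol/L = 0.02269 L = 22.69 mL

22.69 mL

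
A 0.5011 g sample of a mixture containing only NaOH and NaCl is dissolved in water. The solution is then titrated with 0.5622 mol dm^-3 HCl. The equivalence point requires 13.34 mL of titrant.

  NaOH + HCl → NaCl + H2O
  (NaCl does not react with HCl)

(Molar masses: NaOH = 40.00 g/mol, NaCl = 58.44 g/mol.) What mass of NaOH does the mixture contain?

n(HCl) = 0.01334 × 0.5622 = 7.500 × 10^-3 mol
Let x = n(NaOH), y = n(NaCl).
Titrant: 1x = 7.500 × 10^-3;  mass: 40.00x + 58.44y = 0.5011
Solving, x = 7.500 × 10^-3 mol, y = 3.441 × 10^-3 mol
mass of NaOH = 7.500 × 10^-3 × 40.00 = 0.3000 g

0.3000 g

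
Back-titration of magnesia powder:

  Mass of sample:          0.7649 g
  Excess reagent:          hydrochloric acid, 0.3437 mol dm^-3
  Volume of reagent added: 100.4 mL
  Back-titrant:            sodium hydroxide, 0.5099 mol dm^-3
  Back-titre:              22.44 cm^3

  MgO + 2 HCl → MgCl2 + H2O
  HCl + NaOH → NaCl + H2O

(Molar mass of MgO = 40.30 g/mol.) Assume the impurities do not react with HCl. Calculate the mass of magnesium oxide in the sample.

n(HCl) added = 0.1004 × 0.3437 = 0.03451 mol
n(NaOH) used in back-titration = 0.02244 × 0.5099 = 0.01144 mol
n(HCl) left over = 0.01144 mol (1:1 ratio)
n(HCl) consumed by analyte = 0.03451 − 0.01144 = 0.02307 mol
From the 1:2 ratio, n(MgO) = 1/2 × 0.02307 = 0.01153 mol
mass of MgO = 0.01153 × 40.30 = 0.4648 g

0.4648 g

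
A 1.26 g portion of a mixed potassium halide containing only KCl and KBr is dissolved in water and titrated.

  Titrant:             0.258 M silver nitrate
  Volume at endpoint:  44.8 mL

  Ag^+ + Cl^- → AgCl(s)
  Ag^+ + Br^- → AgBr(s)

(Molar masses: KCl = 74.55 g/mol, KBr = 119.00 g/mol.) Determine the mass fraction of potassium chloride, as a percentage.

n(AgNO3) = 0.0448 × 0.258 = 0.0116 mol
Let x = n(KCl), y = n(KBr).
Titrant: 1x + 1y = 0.0116;  mass: 74.55x + 119.00y = 1.26
Solving, x = 2.60 × 10^-3 mol, y = 8.96 × 10^-3 mol
mass of KCl = 2.60 × 10^-3 × 74.55 = 0.194 g
% KCl = 0.194 / 1.26 × 100 = 15.4 %

15.4 %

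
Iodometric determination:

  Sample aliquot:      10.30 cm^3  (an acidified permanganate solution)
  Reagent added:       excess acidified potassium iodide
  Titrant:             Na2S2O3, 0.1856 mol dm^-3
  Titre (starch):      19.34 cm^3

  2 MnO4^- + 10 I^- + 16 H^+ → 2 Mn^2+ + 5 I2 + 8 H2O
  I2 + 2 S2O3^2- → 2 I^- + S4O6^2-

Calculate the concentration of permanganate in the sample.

n(S2O3^2-) = 0.01934 × 0.1856 = 3.590 × 10^-3 mol
n(I2) = n(S2O3^2-)/2 = 1.795 × 10^-3 mol
From the 2:5 ratio, n(MnO4^-) in the aliquot = 2/5 × 1.795 × 10^-3 = 7.179 × 10^-4 mol
[MnO4^-] = 7.179 × 10^-4 / 0.01030 = 0.06970 mol/L

0.06970 mol/L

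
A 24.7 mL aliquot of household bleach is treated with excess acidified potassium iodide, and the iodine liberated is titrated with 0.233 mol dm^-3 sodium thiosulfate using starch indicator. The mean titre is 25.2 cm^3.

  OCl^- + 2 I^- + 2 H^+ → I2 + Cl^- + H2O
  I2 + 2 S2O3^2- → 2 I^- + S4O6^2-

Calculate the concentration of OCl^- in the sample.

0.119 mol/L

n(S2O3^2-) = 0.0252 × 0.233 = 5.87 × 10^-3 mol
n(I2) = n(S2O3^2-)/2 = 2.94 × 10^-3 mol
n(OCl^-) in the aliquot = 2.94 × 10^-3 mol (1:1 ratio)
[OCl^-] = 2.94 × 10^-3 / 0.0247 = 0.119 mol/L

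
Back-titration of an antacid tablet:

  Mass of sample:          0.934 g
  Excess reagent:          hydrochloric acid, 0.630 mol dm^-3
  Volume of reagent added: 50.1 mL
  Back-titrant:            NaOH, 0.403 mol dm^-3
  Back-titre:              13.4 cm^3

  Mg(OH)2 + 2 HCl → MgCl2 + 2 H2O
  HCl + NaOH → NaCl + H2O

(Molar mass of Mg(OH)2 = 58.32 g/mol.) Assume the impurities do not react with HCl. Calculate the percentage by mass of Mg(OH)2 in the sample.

81.7 %

n(HCl) added = 0.0501 × 0.630 = 0.0316 mol
n(NaOH) used in back-titration = 0.0134 × 0.403 = 5.40 × 10^-3 mol
n(HCl) left over = 5.40 × 10^-3 mol (1:1 ratio)
n(HCl) consumed by analyte = 0.0316 − 5.40 × 10^-3 = 0.0262 mol
From the 1:2 ratio, n(Mg(OH)2) = 1/2 × 0.0262 = 0.0131 mol
mass of Mg(OH)2 = 0.0131 × 58.32 = 0.763 g
% Mg(OH)2 = 0.763 / 0.934 × 100 = 81.7 %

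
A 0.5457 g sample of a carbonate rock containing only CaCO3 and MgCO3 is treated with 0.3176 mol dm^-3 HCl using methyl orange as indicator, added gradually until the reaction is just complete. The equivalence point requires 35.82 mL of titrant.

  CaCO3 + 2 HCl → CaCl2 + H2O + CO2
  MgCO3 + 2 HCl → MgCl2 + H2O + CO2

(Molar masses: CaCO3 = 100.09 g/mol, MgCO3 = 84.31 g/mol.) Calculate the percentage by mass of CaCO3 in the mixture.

76.86 %

n(HCl) = 0.03582 × 0.3176 = 0.01138 mol
Let x = n(CaCO3), y = n(MgCO3).
Titrant: 2x + 2y = 0.01138;  mass: 100.09x + 84.31y = 0.5457
Solving, x = 4.191 × 10^-3 mol, y = 1.498 × 10^-3 mol
mass of CaCO3 = 4.191 × 10^-3 × 100.09 = 0.4194 g
% CaCO3 = 0.4194 / 0.5457 × 100 = 76.86 %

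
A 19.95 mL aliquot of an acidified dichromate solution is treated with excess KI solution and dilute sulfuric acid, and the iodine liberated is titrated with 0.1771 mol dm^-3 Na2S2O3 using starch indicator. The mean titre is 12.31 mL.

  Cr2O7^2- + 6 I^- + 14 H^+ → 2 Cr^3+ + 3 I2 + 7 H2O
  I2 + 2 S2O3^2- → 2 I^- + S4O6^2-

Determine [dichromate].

n(S2O3^2-) = 0.01231 × 0.1771 = 2.180 × 10^-3 mol
n(I2) = n(S2O3^2-)/2 = 1.090 × 10^-3 mol
From the 1:3 ratio, n(Cr2O7^2-) in the aliquot = 1/3 × 1.090 × 10^-3 = 3.634 × 10^-4 mol
[Cr2O7^2-] = 3.634 × 10^-4 / 0.01995 = 0.01821 mol/L

0.01821 mol/L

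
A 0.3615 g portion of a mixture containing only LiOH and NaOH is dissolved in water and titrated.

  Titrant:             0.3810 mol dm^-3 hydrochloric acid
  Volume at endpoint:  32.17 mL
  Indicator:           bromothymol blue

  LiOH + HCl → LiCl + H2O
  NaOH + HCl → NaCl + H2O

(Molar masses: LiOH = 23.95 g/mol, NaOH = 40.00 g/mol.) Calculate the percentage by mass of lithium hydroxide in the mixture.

n(HCl) = 0.03217 × 0.3810 = 0.01226 mol
Let x = n(LiOH), y = n(NaOH).
Titrant: 1x + 1y = 0.01226;  mass: 23.95x + 40.00y = 0.3615
Solving, x = 8.023 × 10^-3 mol, y = 4.234 × 10^-3 mol
mass of LiOH = 8.023 × 10^-3 × 23.95 = 0.1922 g
% LiOH = 0.1922 / 0.3615 × 100 = 53.15 %

53.15 %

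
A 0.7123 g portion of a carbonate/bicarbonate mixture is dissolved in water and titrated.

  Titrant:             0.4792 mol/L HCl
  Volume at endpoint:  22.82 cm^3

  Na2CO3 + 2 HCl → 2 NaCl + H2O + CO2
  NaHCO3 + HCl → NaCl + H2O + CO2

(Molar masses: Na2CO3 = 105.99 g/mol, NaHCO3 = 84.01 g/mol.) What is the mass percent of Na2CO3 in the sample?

n(HCl) = 0.02282 × 0.4792 = 0.01094 mol
Let x = n(Na2CO3), y = n(NaHCO3).
Titrant: 2x + 1y = 0.01094;  mass: 105.99x + 84.01y = 0.7123
Solving, x = 3.327 × 10^-3 mol, y = 4.281 × 10^-3 mol
mass of Na2CO3 = 3.327 × 10^-3 × 105.99 = 0.3526 g
% Na2CO3 = 0.3526 / 0.7123 × 100 = 49.51 %

49.51 %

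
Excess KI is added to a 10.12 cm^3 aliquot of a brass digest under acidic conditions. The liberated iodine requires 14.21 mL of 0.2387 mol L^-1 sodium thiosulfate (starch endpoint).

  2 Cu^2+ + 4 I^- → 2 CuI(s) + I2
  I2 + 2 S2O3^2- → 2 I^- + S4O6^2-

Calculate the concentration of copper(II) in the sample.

n(S2O3^2-) = 0.01421 × 0.2387 = 3.392 × 10^-3 mol
n(I2) = n(S2O3^2-)/2 = 1.696 × 10^-3 mol
From the 2:1 ratio, n(Cu2+) in the aliquot = 2/1 × 1.696 × 10^-3 = 3.392 × 10^-3 mol
[Cu2+] = 3.392 × 10^-3 / 0.01012 = 0.3352 mol/L

0.3352 mol/L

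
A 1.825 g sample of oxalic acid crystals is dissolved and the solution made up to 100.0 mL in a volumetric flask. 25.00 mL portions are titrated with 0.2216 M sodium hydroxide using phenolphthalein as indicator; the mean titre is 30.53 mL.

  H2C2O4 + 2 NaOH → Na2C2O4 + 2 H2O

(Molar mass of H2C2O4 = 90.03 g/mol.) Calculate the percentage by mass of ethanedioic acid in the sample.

n(NaOH) per titration = 0.03053 × 0.2216 = 6.765 × 10^-3 mol
From the 1:2 ratio, n(H2C2O4) in each aliquot = 1/2 × 6.765 × 10^-3 = 3.383 × 10^-3 mol
n(H2C2O4) in the whole flask = 3.383 × 10^-3 × 100.0/25.00 = 0.01353 mol
mass of H2C2O4 = 0.01353 × 90.03 = 1.218 g
% H2C2O4 = 1.218 / 1.825 × 100 = 66.75 %

66.75 %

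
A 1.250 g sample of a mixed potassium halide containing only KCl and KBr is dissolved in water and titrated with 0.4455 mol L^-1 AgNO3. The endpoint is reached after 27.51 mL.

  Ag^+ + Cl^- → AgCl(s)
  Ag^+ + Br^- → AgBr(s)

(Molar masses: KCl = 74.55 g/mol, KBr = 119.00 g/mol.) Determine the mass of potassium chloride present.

0.3496 g

n(AgNO3) = 0.02751 × 0.4455 = 0.01226 mol
Let x = n(KCl), y = n(KBr).
Titrant: 1x + 1y = 0.01226;  mass: 74.55x + 119.00y = 1.250
Solving, x = 4.689 × 10^-3 mol, y = 7.567 × 10^-3 mol
mass of KCl = 4.689 × 10^-3 × 74.55 = 0.3496 g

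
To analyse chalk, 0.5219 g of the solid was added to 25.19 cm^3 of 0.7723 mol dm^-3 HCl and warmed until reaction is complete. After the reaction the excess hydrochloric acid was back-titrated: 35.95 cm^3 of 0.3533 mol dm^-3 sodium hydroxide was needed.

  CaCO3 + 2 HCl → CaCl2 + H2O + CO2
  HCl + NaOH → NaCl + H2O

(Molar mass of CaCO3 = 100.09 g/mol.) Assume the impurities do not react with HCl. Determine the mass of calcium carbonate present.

0.3380 g

n(HCl) added = 0.02519 × 0.7723 = 0.01945 mol
n(NaOH) used in back-titration = 0.03595 × 0.3533 = 0.01270 mol
n(HCl) left over = 0.01270 mol (1:1 ratio)
n(HCl) consumed by analyte = 0.01945 − 0.01270 = 6.753 × 10^-3 mol
From the 1:2 ratio, n(CaCO3) = 1/2 × 6.753 × 10^-3 = 3.377 × 10^-3 mol
mass of CaCO3 = 3.377 × 10^-3 × 100.09 = 0.3380 g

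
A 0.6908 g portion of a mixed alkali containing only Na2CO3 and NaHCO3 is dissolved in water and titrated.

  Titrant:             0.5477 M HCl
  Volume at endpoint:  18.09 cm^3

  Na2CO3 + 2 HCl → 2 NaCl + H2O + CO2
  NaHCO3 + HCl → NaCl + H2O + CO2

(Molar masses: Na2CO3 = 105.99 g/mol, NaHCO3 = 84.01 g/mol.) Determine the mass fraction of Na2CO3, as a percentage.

35.02 %

n(HCl) = 0.01809 × 0.5477 = 9.908 × 10^-3 mol
Let x = n(Na2CO3), y = n(NaHCO3).
Titrant: 2x + 1y = 9.908 × 10^-3;  mass: 105.99x + 84.01y = 0.6908
Solving, x = 2.282 × 10^-3 mol, y = 5.344 × 10^-3 mol
mass of Na2CO3 = 2.282 × 10^-3 × 105.99 = 0.2419 g
% Na2CO3 = 0.2419 / 0.6908 × 100 = 35.02 %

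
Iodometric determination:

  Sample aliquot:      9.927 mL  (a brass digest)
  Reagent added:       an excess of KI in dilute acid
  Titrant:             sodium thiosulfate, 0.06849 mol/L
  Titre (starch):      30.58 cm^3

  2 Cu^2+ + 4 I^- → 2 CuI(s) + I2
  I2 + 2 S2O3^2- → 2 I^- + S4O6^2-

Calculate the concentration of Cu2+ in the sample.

0.2110 mol/L

n(S2O3^2-) = 0.03058 × 0.06849 = 2.094 × 10^-3 mol
n(I2) = n(S2O3^2-)/2 = 1.047 × 10^-3 mol
From the 2:1 ratio, n(Cu2+) in the aliquot = 2/1 × 1.047 × 10^-3 = 2.094 × 10^-3 mol
[Cu2+] = 2.094 × 10^-3 / 0.009927 = 0.2110 mol/L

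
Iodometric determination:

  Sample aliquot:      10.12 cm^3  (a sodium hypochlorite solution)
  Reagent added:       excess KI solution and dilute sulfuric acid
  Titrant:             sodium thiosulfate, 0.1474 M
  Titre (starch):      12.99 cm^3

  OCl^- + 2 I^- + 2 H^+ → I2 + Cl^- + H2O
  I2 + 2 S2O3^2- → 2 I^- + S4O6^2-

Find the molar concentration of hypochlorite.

0.09460 M

n(S2O3^2-) = 0.01299 × 0.1474 = 1.915 × 10^-3 mol
n(I2) = n(S2O3^2-)/2 = 9.574 × 10^-4 mol
n(OCl^-) in the aliquot = 9.574 × 10^-4 mol (1:1 ratio)
[OCl^-] = 9.574 × 10^-4 / 0.01012 = 0.09460 mol/L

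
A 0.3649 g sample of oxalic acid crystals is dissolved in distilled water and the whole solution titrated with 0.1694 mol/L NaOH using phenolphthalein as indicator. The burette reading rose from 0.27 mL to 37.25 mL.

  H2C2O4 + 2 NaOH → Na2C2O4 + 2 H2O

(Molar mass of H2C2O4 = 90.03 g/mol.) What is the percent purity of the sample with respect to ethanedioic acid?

n(NaOH) = 0.03698 L × 0.1694 mol/L = 6.264 × 10^-3 mol
From the 1:2 ratio, n(H2C2O4) = 1/2 × 6.264 × 10^-3 = 3.132 × 10^-3 mol
mass of H2C2O4 = 3.132 × 10^-3 × 90.03 g/mol = 0.2820 g
% H2C2O4 = 0.2820 / 0.3649 × 100 = 77.28 %

77.28 %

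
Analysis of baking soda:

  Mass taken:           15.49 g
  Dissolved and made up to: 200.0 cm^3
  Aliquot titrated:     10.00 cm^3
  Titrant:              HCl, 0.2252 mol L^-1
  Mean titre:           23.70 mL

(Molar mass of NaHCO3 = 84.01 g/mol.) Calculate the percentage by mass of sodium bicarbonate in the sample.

57.89 %

NaHCO3 + HCl → NaCl + H2O + CO2
n(HCl) per titration = 0.02370 × 0.2252 = 5.337 × 10^-3 mol
n(NaHCO3) in each aliquot = 5.337 × 10^-3 mol (1:1 ratio)
n(NaHCO3) in the whole flask = 5.337 × 10^-3 × 200.0/10.00 = 0.1067 mol
mass of NaHCO3 = 0.1067 × 84.01 = 8.968 g
% NaHCO3 = 8.968 / 15.49 × 100 = 57.89 %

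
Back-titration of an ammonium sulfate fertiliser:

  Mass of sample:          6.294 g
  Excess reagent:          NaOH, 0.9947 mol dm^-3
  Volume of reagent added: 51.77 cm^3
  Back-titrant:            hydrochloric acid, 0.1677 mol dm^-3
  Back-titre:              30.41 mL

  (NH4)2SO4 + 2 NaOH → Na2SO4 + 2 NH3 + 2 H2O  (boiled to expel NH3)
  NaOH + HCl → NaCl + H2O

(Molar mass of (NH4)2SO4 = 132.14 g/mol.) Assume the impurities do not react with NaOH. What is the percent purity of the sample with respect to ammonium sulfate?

n(NaOH) added = 0.05177 × 0.9947 = 0.05150 mol
n(HCl) used in back-titration = 0.03041 × 0.1677 = 5.100 × 10^-3 mol
n(NaOH) left over = 5.100 × 10^-3 mol (1:1 ratio)
n(NaOH) consumed by analyte = 0.05150 − 5.100 × 10^-3 = 0.04640 mol
From the 1:2 ratio, n((NH4)2SO4) = 1/2 × 0.04640 = 0.02320 mol
mass of (NH4)2SO4 = 0.02320 × 132.14 = 3.065 g
% (NH4)2SO4 = 3.065 / 6.294 × 100 = 48.70 %

48.70 %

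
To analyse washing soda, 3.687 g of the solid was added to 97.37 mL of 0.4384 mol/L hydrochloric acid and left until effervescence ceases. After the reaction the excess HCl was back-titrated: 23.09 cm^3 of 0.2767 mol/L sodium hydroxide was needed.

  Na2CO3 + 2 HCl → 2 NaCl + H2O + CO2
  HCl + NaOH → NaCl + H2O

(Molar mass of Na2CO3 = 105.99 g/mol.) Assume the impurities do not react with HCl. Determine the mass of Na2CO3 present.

1.924 g

n(HCl) added = 0.09737 × 0.4384 = 0.04269 mol
n(NaOH) used in back-titration = 0.02309 × 0.2767 = 6.389 × 10^-3 mol
n(HCl) left over = 6.389 × 10^-3 mol (1:1 ratio)
n(HCl) consumed by analyte = 0.04269 − 6.389 × 10^-3 = 0.03630 mol
From the 1:2 ratio, n(Na2CO3) = 1/2 × 0.03630 = 0.01815 mol
mass of Na2CO3 = 0.01815 × 105.99 = 1.924 g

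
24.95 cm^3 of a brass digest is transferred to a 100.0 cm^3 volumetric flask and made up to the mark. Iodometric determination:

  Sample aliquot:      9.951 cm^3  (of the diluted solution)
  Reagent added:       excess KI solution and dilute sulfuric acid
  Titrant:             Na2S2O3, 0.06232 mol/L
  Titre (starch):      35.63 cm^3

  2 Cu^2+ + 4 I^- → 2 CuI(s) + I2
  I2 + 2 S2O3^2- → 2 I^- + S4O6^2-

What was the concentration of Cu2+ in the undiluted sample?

n(S2O3^2-) = 0.03563 × 0.06232 = 2.220 × 10^-3 mol
n(I2) = n(S2O3^2-)/2 = 1.110 × 10^-3 mol
From the 2:1 ratio, n(Cu2+) in the aliquot = 2/1 × 1.110 × 10^-3 = 2.220 × 10^-3 mol
[Cu2+]_dilute = 2.220 × 10^-3 / 0.009951 = 0.2231 mol/L
[Cu2+]_original = 0.2231 × 100.0/24.95 = 0.8943 mol/L

0.8943 mol/L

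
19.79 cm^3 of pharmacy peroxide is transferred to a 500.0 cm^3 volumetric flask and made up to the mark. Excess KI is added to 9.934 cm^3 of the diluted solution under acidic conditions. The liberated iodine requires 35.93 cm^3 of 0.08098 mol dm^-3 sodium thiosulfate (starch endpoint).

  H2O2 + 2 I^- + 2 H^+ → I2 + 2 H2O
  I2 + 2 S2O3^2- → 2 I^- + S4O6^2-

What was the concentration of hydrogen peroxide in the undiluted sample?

3.700 mol/L

n(S2O3^2-) = 0.03593 × 0.08098 = 2.910 × 10^-3 mol
n(I2) = n(S2O3^2-)/2 = 1.455 × 10^-3 mol
n(H2O2) in the aliquot = 1.455 × 10^-3 mol (1:1 ratio)
[H2O2]_dilute = 1.455 × 10^-3 / 0.009934 = 0.1464 mol/L
[H2O2]_original = 0.1464 × 500.0/19.79 = 3.700 mol/L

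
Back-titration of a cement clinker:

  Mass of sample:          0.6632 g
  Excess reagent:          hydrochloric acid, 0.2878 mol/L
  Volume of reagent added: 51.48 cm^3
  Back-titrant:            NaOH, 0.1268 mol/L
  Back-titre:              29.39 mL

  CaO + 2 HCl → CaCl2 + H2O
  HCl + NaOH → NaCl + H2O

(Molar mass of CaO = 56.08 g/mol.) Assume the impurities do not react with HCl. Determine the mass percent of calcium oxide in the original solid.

n(HCl) added = 0.05148 × 0.2878 = 0.01482 mol
n(NaOH) used in back-titration = 0.02939 × 0.1268 = 3.727 × 10^-3 mol
n(HCl) left over = 3.727 × 10^-3 mol (1:1 ratio)
n(HCl) consumed by analyte = 0.01482 − 3.727 × 10^-3 = 0.01109 mol
From the 1:2 ratio, n(CaO) = 1/2 × 0.01109 = 5.545 × 10^-3 mol
mass of CaO = 5.545 × 10^-3 × 56.08 = 0.3109 g
% CaO = 0.3109 / 0.6632 × 100 = 46.89 %

46.89 %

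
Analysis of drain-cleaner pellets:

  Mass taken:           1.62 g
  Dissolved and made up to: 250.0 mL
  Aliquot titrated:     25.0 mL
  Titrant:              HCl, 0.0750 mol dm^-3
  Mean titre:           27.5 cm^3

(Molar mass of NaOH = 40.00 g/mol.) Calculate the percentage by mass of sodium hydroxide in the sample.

NaOH + HCl → NaCl + H2O
n(HCl) per titration = 0.0275 × 0.0750 = 2.06 × 10^-3 mol
n(NaOH) in each aliquot = 2.06 × 10^-3 mol (1:1 ratio)
n(NaOH) in the whole flask = 2.06 × 10^-3 × 250.0/25.0 = 0.0206 mol
mass of NaOH = 0.0206 × 40.00 = 0.825 g
% NaOH = 0.825 / 1.62 × 100 = 50.9 %

50.9 %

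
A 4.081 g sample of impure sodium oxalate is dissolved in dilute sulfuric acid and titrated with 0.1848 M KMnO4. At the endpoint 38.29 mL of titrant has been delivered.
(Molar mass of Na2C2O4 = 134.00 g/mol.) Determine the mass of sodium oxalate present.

2.370 g

2 MnO4^- + 5 C2O4^2- + 16 H^+ → 2 Mn^2+ + 10 CO2 + 8 H2O
n(KMnO4) = 0.03829 L × 0.1848 mol/L = 7.076 × 10^-3 mol
From the 5:2 ratio, n(Na2C2O4) = 5/2 × 7.076 × 10^-3 = 0.01769 mol
mass of Na2C2O4 = 0.01769 × 134.00 g/mol = 2.370 g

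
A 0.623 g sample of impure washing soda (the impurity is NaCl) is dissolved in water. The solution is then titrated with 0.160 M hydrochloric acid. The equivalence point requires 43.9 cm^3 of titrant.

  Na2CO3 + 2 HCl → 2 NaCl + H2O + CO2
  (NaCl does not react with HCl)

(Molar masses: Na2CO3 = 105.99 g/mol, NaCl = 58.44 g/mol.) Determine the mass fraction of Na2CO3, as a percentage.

n(HCl) = 0.0439 × 0.160 = 7.02 × 10^-3 mol
Let x = n(Na2CO3), y = n(NaCl).
Titrant: 2x = 7.02 × 10^-3;  mass: 105.99x + 58.44y = 0.623
Solving, x = 3.51 × 10^-3 mol, y = 4.29 × 10^-3 mol
mass of Na2CO3 = 3.51 × 10^-3 × 105.99 = 0.372 g
% Na2CO3 = 0.372 / 0.623 × 100 = 59.7 %

59.7 %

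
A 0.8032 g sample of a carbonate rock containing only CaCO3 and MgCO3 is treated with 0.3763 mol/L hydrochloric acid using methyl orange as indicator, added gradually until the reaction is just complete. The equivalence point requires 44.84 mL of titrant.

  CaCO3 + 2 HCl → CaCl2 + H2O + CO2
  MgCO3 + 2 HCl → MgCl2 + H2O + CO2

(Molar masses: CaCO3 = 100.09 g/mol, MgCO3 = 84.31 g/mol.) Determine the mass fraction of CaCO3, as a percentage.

n(HCl) = 0.04484 × 0.3763 = 0.01687 mol
Let x = n(CaCO3), y = n(MgCO3).
Titrant: 2x + 2y = 0.01687;  mass: 100.09x + 84.31y = 0.8032
Solving, x = 5.824 × 10^-3 mol, y = 2.612 × 10^-3 mol
mass of CaCO3 = 5.824 × 10^-3 × 100.09 = 0.5829 g
% CaCO3 = 0.5829 / 0.8032 × 100 = 72.58 %

72.58 %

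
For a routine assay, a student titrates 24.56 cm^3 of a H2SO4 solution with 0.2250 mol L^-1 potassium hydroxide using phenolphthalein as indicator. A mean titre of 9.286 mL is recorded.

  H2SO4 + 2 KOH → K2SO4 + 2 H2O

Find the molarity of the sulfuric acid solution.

0.04254 mol/L

n(KOH) = 0.009286 L × 0.2250 mol/L = 2.089 × 10^-3 mol
From the 1:2 mole ratio, n(H2SO4) = 1/2 × 2.089 × 10^-3 = 1.045 × 10^-3 mol
[H2SO4] = 1.045 × 10^-3 mol / 0.02456 L = 0.04254 mol/L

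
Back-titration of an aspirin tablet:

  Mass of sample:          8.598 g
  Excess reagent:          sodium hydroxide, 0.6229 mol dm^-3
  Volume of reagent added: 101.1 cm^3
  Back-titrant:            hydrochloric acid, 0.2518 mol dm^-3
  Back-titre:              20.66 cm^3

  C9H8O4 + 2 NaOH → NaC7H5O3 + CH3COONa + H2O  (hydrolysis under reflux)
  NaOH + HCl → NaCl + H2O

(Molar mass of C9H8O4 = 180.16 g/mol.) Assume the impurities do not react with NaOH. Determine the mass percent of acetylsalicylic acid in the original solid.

n(NaOH) added = 0.1011 × 0.6229 = 0.06298 mol
n(HCl) used in back-titration = 0.02066 × 0.2518 = 5.202 × 10^-3 mol
n(NaOH) left over = 5.202 × 10^-3 mol (1:1 ratio)
n(NaOH) consumed by analyte = 0.06298 − 5.202 × 10^-3 = 0.05777 mol
From the 1:2 ratio, n(C9H8O4) = 1/2 × 0.05777 = 0.02889 mol
mass of C9H8O4 = 0.02889 × 180.16 = 5.204 g
% C9H8O4 = 5.204 / 8.598 × 100 = 60.53 %

60.53 %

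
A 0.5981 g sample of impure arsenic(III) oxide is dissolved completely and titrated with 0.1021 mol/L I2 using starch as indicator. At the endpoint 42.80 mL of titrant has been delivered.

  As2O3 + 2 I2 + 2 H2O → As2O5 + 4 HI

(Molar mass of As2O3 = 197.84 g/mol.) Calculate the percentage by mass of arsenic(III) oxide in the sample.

72.27 %

n(I2) = 0.04280 L × 0.1021 mol/L = 4.370 × 10^-3 mol
From the 1:2 ratio, n(As2O3) = 1/2 × 4.370 × 10^-3 = 2.185 × 10^-3 mol
mass of As2O3 = 2.185 × 10^-3 × 197.84 g/mol = 0.4323 g
% As2O3 = 0.4323 / 0.5981 × 100 = 72.27 %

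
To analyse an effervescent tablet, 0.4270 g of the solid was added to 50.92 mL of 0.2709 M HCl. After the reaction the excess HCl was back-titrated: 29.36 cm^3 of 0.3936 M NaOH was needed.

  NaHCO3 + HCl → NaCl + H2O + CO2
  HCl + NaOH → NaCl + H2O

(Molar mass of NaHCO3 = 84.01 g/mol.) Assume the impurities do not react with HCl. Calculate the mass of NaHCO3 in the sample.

n(HCl) added = 0.05092 × 0.2709 = 0.01379 mol
n(NaOH) used in back-titration = 0.02936 × 0.3936 = 0.01156 mol
n(HCl) left over = 0.01156 mol (1:1 ratio)
n(HCl) consumed by analyte = 0.01379 − 0.01156 = 2.238 × 10^-3 mol
n(NaHCO3) = 2.238 × 10^-3 mol (1:1 ratio)
mass of NaHCO3 = 2.238 × 10^-3 × 84.01 = 0.1880 g

0.1880 g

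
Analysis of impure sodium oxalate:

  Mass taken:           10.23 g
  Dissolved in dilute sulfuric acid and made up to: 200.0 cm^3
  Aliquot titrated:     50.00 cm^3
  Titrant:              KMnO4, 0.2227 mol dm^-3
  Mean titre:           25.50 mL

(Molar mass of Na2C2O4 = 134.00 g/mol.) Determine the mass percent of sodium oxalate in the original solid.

74.39 %

2 MnO4^- + 5 C2O4^2- + 16 H^+ → 2 Mn^2+ + 10 CO2 + 8 H2O
n(KMnO4) per titration = 0.02550 × 0.2227 = 5.679 × 10^-3 mol
From the 5:2 ratio, n(Na2C2O4) in each aliquot = 5/2 × 5.679 × 10^-3 = 0.01420 mol
n(Na2C2O4) in the whole flask = 0.01420 × 200.0/50.00 = 0.05679 mol
mass of Na2C2O4 = 0.05679 × 134.00 = 7.610 g
% Na2C2O4 = 7.610 / 10.23 × 100 = 74.39 %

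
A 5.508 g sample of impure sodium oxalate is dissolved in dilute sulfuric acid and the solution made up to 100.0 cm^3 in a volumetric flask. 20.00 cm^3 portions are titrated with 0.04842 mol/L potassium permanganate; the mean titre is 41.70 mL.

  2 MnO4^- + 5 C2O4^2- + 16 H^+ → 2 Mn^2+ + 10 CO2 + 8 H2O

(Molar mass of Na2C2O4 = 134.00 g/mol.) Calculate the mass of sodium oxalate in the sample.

n(KMnO4) per titration = 0.04170 × 0.04842 = 2.019 × 10^-3 mol
From the 5:2 ratio, n(Na2C2O4) in each aliquot = 5/2 × 2.019 × 10^-3 = 5.048 × 10^-3 mol
n(Na2C2O4) in the whole flask = 5.048 × 10^-3 × 100.0/20.00 = 0.02524 mol
mass of Na2C2O4 = 0.02524 × 134.00 = 3.382 g

3.382 g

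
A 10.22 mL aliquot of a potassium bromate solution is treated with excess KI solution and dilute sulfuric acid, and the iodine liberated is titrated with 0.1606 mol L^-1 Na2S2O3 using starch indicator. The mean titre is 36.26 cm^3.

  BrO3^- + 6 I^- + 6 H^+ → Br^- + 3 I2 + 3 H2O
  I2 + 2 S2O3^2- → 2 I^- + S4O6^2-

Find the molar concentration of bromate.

0.09497 mol/L

n(S2O3^2-) = 0.03626 × 0.1606 = 5.823 × 10^-3 mol
n(I2) = n(S2O3^2-)/2 = 2.912 × 10^-3 mol
From the 1:3 ratio, n(BrO3^-) in the aliquot = 1/3 × 2.912 × 10^-3 = 9.706 × 10^-4 mol
[BrO3^-] = 9.706 × 10^-4 / 0.01022 = 0.09497 mol/L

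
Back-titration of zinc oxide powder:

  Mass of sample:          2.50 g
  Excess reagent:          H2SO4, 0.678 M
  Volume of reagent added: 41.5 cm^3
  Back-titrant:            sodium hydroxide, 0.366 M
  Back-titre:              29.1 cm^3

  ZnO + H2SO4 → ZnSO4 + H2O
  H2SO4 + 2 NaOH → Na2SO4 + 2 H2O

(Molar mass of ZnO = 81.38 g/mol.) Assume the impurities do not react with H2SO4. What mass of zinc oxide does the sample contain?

n(H2SO4) added = 0.0415 × 0.678 = 0.0281 mol
n(NaOH) used in back-titration = 0.0291 × 0.366 = 0.0107 mol
From the 1:2 ratio, n(H2SO4) left over = 1/2 × 0.0107 = 5.33 × 10^-3 mol
n(H2SO4) consumed by analyte = 0.0281 − 5.33 × 10^-3 = 0.0228 mol
n(ZnO) = 0.0228 mol (1:1 ratio)
mass of ZnO = 0.0228 × 81.38 = 1.86 g

1.86 g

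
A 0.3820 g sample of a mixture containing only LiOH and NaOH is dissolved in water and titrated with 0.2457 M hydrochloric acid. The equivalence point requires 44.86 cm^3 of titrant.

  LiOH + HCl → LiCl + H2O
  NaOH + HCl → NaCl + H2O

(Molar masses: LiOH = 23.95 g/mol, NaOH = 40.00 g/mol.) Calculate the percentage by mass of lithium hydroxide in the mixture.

n(HCl) = 0.04486 × 0.2457 = 0.01102 mol
Let x = n(LiOH), y = n(NaOH).
Titrant: 1x + 1y = 0.01102;  mass: 23.95x + 40.00y = 0.3820
Solving, x = 3.669 × 10^-3 mol, y = 7.353 × 10^-3 mol
mass of LiOH = 3.669 × 10^-3 × 23.95 = 0.08787 g
% LiOH = 0.08787 / 0.3820 × 100 = 23.00 %

23.00 %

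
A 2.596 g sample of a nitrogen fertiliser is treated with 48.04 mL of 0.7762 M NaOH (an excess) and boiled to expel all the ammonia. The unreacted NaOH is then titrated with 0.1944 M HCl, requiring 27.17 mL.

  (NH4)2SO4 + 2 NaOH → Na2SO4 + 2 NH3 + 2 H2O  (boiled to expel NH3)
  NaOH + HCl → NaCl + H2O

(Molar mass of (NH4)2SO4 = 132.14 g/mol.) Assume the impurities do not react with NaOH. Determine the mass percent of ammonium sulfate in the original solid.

n(NaOH) added = 0.04804 × 0.7762 = 0.03729 mol
n(HCl) used in back-titration = 0.02717 × 0.1944 = 5.282 × 10^-3 mol
n(NaOH) left over = 5.282 × 10^-3 mol (1:1 ratio)
n(NaOH) consumed by analyte = 0.03729 − 5.282 × 10^-3 = 0.03201 mol
From the 1:2 ratio, n((NH4)2SO4) = 1/2 × 0.03201 = 0.01600 mol
mass of (NH4)2SO4 = 0.01600 × 132.14 = 2.115 g
% (NH4)2SO4 = 2.115 / 2.596 × 100 = 81.46 %

81.46 %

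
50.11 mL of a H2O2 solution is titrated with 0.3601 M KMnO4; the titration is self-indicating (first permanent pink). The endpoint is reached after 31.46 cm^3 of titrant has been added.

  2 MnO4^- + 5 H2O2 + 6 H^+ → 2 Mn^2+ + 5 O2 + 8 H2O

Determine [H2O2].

n(KMnO4) = 0.03146 L × 0.3601 mol/L = 0.01133 mol
From the 5:2 mole ratio, n(H2O2) = 5/2 × 0.01133 = 0.02832 mol
[H2O2] = 0.02832 mol / 0.05011 L = 0.5652 mol/L

0.5652 M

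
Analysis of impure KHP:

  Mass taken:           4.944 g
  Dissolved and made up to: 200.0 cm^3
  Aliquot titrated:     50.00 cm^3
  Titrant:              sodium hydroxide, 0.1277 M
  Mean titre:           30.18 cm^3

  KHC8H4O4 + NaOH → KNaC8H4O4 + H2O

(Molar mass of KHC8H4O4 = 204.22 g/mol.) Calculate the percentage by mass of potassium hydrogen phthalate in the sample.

n(NaOH) per titration = 0.03018 × 0.1277 = 3.854 × 10^-3 mol
n(KHC8H4O4) in each aliquot = 3.854 × 10^-3 mol (1:1 ratio)
n(KHC8H4O4) in the whole flask = 3.854 × 10^-3 × 200.0/50.00 = 0.01542 mol
mass of KHC8H4O4 = 0.01542 × 204.22 = 3.148 g
% KHC8H4O4 = 3.148 / 4.944 × 100 = 63.68 %

63.68 %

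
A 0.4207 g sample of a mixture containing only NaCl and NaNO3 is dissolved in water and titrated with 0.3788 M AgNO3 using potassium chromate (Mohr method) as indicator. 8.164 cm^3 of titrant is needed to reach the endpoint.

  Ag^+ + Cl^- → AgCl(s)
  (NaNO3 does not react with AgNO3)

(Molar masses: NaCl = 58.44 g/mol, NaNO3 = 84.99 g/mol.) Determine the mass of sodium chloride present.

n(AgNO3) = 0.008164 × 0.3788 = 3.093 × 10^-3 mol
Let x = n(NaCl), y = n(NaNO3).
Titrant: 1x = 3.093 × 10^-3;  mass: 58.44x + 84.99y = 0.4207
Solving, x = 3.093 × 10^-3 mol, y = 2.824 × 10^-3 mol
mass of NaCl = 3.093 × 10^-3 × 58.44 = 0.1807 g

0.1807 g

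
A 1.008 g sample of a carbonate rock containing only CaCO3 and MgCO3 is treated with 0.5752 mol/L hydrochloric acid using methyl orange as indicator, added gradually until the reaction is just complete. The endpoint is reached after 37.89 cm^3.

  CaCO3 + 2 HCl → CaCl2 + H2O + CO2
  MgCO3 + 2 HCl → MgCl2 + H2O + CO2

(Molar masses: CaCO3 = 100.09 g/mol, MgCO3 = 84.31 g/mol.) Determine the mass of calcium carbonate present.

n(HCl) = 0.03789 × 0.5752 = 0.02179 mol
Let x = n(CaCO3), y = n(MgCO3).
Titrant: 2x + 2y = 0.02179;  mass: 100.09x + 84.31y = 1.008
Solving, x = 5.657 × 10^-3 mol, y = 5.241 × 10^-3 mol
mass of CaCO3 = 5.657 × 10^-3 × 100.09 = 0.5662 g

0.5662 g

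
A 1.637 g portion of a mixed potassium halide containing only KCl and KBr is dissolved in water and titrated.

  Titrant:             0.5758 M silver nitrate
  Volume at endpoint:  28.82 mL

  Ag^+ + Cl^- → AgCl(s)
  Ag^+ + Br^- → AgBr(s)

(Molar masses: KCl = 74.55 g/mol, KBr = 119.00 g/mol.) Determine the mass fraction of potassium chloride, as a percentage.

n(AgNO3) = 0.02882 × 0.5758 = 0.01659 mol
Let x = n(KCl), y = n(KBr).
Titrant: 1x + 1y = 0.01659;  mass: 74.55x + 119.00y = 1.637
Solving, x = 7.598 × 10^-3 mol, y = 8.996 × 10^-3 mol
mass of KCl = 7.598 × 10^-3 × 74.55 = 0.5665 g
% KCl = 0.5665 / 1.637 × 100 = 34.60 %

34.60 %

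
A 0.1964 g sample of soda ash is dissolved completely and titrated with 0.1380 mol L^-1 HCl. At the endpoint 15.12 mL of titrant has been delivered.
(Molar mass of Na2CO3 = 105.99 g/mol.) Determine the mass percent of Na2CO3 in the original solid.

56.30 %

Na2CO3 + 2 HCl → 2 NaCl + H2O + CO2
n(HCl) = 0.01512 L × 0.1380 mol/L = 2.087 × 10^-3 mol
From the 1:2 ratio, n(Na2CO3) = 1/2 × 2.087 × 10^-3 = 1.043 × 10^-3 mol
mass of Na2CO3 = 1.043 × 10^-3 × 105.99 g/mol = 0.1106 g
% Na2CO3 = 0.1106 / 0.1964 × 100 = 56.30 %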